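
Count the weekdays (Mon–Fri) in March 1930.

March 1, 1930 is a Saturday.
That's 31 days from start to end, counting both.
31 = 7 × 4 + 3, so there are 4 full weeks plus 3 extra days.
Each full week contributes 5 weekdays (Mon–Fri): 4 × 5 = 20.
The 3 extra days are Sat, Sun, Mon — 1 of them qualifies.
Total: 20 + 1 = 21.

21 weekdays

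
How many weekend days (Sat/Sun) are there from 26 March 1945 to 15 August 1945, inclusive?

40

26 March 1945 is a Monday.
The range spans 143 days (inclusive of both endpoints).
143 = 7 × 20 + 3, so there are 20 full weeks plus 3 extra days.
Each full week contributes 2 weekend days (Sat, Sun): 20 × 2 = 40.
The 3 extra days are Monday, Tuesday, Wednesday — none qualify.
Total: 40 + 0 = 40.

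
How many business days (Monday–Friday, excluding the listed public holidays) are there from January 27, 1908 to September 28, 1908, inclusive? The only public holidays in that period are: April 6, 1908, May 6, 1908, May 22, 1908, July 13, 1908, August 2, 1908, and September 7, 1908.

171

January 27, 1908 is a Monday.
That's 246 days from start to end, counting both.
246 = 7 × 35 + 1, so there are 35 full weeks plus 1 extra day.
Each full week contributes 5 weekdays (Mon–Fri): 35 × 5 = 175.
The 1 extra day is Monday — 1 of them qualifies.
Total: 175 + 1 = 176.
Holidays: April 6, 1908 (Mon); May 6, 1908 (Wed); May 22, 1908 (Fri); July 13, 1908 (Mon); August 2, 1908 (Sun); September 7, 1908 (Mon).
5 of the 6 holidays fall on weekdays; the rest are weekends and were already excluded.
Business days: 176 − 5 = 171.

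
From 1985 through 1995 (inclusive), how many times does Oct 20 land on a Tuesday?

Day of week of October 20 in each year:
1985: Sun, 1986: Mon, 1987: Tue ✓, 1988: Thu, 1989: Fri, 1990: Sat, 1991: Sun, 1992: Tue ✓, 1993: Wed, 1994: Thu, 1995: Fri
Tuesdays: 1987, 1992.

2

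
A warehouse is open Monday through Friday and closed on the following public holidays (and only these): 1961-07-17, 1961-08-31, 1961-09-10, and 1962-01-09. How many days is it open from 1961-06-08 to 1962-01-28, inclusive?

1961-06-08 is a Thursday.
The range spans 235 days (inclusive of both endpoints).
235 = 7 × 33 + 4, so there are 33 full weeks plus 4 extra days.
Each full week contributes 5 weekdays (Mon–Fri): 33 × 5 = 165.
The 4 extra days are Thursday, Friday, Saturday, Sunday — 2 of them qualify.
Total: 165 + 2 = 167.
Holidays: 1961-07-17 (Mon); 1961-08-31 (Thu); 1961-09-10 (Sun); 1962-01-09 (Tue).
3 of the 4 holidays fall on weekdays; the rest are weekends and were already excluded.
Business days: 167 − 3 = 164.

164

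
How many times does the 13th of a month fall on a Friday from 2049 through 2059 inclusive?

17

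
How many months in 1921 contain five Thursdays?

A month has five Thursdays exactly when Thursday falls within its first (length − 28) days.
Jan: 31 days, starts Sat → 5 of Sat, Sun, Mon
Feb: 28 days, starts Tue → 5 of (none)
Mar: 31 days, starts Tue → 5 of Tue, Wed, Thu ✓
Apr: 30 days, starts Fri → 5 of Fri, Sat
May: 31 days, starts Sun → 5 of Sun, Mon, Tue
Jun: 30 days, starts Wed → 5 of Wed, Thu ✓
Jul: 31 days, starts Fri → 5 of Fri, Sat, Sun
Aug: 31 days, starts Mon → 5 of Mon, Tue, Wed
Sep: 30 days, starts Thu → 5 of Thu, Fri ✓
Oct: 31 days, starts Sat → 5 of Sat, Sun, Mon
Nov: 30 days, starts Tue → 5 of Tue, Wed
Dec: 31 days, starts Thu → 5 of Thu, Fri, Sat ✓
Months with five Thursdays: Mar, Jun, Sep, Dec.

4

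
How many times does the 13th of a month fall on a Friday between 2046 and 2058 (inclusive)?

22

Friday-the-13ths by year:
2046: Apr, Jul
2047: Sep, Dec
2048: Mar, Nov
2049: Aug
2050: May
2051: Jan, Oct
2052: Sep, Dec
2053: Jun
2054: Feb, Mar, Nov
2055: Aug
2056: Oct
2057: Apr, Jul
2058: Sep, Dec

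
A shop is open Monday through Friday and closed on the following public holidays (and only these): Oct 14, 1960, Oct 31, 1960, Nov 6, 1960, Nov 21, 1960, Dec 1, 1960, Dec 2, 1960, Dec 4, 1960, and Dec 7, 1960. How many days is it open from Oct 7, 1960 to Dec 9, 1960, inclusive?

Oct 7, 1960 is a Friday.
That's 64 days from start to end, counting both.
64 = 7 × 9 + 1, so there are 9 full weeks plus 1 extra day.
Each full week contributes 5 weekdays (Mon–Fri): 9 × 5 = 45.
The 1 extra day is Friday — 1 of them qualifies.
Total: 45 + 1 = 46.
Holidays: Oct 14, 1960 (Fri); Oct 31, 1960 (Mon); Nov 6, 1960 (Sun); Nov 21, 1960 (Mon); Dec 1, 1960 (Thu); Dec 2, 1960 (Fri); Dec 4, 1960 (Sun); Dec 7, 1960 (Wed).
6 of the 8 holidays fall on weekdays; the rest are weekends and were already excluded.
Business days: 46 − 6 = 40.

40 business days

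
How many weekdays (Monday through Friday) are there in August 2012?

2012-08-01 is a Wednesday.
That's 31 days from start to end, counting both.
31 = 7 × 4 + 3, so there are 4 full weeks plus 3 extra days.
Each full week contributes 5 weekdays (Mon–Fri): 4 × 5 = 20.
The 3 extra days are Wednesday, Thursday, Friday — 3 of them qualify.
Total: 20 + 3 = 23.

23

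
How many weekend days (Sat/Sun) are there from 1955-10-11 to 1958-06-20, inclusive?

280

1955-10-11 is a Tuesday.
The range spans 984 days (inclusive of both endpoints).
984 = 7 × 140 + 4, so there are 140 full weeks plus 4 extra days.
Each full week contributes 2 weekend days (Sat, Sun): 140 × 2 = 280.
The 4 extra days are Tue, Wed, Thu, Fri — none qualify.
Total: 280 + 0 = 280.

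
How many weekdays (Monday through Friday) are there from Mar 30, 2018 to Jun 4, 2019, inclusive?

308 weekdays

Mar 30, 2018 is a Friday.
The range spans 432 days (inclusive of both endpoints).
432 = 7 × 61 + 5, so there are 61 full weeks plus 5 extra days.
Each full week contributes 5 weekdays (Mon–Fri): 61 × 5 = 305.
The 5 extra days are Friday, Saturday, Sunday, Monday, Tuesday — 3 of them qualify.
Total: 305 + 3 = 308.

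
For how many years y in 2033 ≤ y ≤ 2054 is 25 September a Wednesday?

Day of week of September 25 in each year:
2033: Sun, 2034: Mon, 2035: Tue, 2036: Thu, 2037: Fri, 2038: Sat, 2039: Sun, 2040: Tue, 2041: Wed ✓, 2042: Thu, 2043: Fri, 2044: Sun, 2045: Mon, 2046: Tue, 2047: Wed ✓, 2048: Fri, 2049: Sat, 2050: Sun, 2051: Mon, 2052: Wed ✓, 2053: Thu, 2054: Fri
Wednesdays: 2041, 2047, 2052.

3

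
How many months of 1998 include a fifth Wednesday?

4

A month has five Wednesdays exactly when Wednesday falls within its first (length − 28) days.
Jan: 31 days, starts Thu → 5 of Thu, Fri, Sat
Feb: 28 days, starts Sun → 5 of (none)
Mar: 31 days, starts Sun → 5 of Sun, Mon, Tue
Apr: 30 days, starts Wed → 5 of Wed, Thu ✓
May: 31 days, starts Fri → 5 of Fri, Sat, Sun
Jun: 30 days, starts Mon → 5 of Mon, Tue
Jul: 31 days, starts Wed → 5 of Wed, Thu, Fri ✓
Aug: 31 days, starts Sat → 5 of Sat, Sun, Mon
Sep: 30 days, starts Tue → 5 of Tue, Wed ✓
Oct: 31 days, starts Thu → 5 of Thu, Fri, Sat
Nov: 30 days, starts Sun → 5 of Sun, Mon
Dec: 31 days, starts Tue → 5 of Tue, Wed, Thu ✓
Months with five Wednesdays: Apr, Jul, Sep, Dec.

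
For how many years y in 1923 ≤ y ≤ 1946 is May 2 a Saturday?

4

Day of week of May 2 in each year:
1923: Wed, 1924: Fri, 1925: Sat ✓, 1926: Sun, 1927: Mon, 1928: Wed, 1929: Thu, 1930: Fri, 1931: Sat ✓, 1932: Mon, 1933: Tue, 1934: Wed, 1935: Thu, 1936: Sat ✓, 1937: Sun, 1938: Mon, 1939: Tue, 1940: Thu, 1941: Fri, 1942: Sat ✓, 1943: Sun, 1944: Tue, 1945: Wed, 1946: Thu
Saturdays: 1925, 1931, 1936, 1942.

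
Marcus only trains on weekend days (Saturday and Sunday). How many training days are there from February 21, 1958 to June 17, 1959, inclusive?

138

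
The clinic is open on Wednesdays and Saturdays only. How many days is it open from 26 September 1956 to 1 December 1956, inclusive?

20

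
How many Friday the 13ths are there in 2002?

2

The 13th falls on a Friday when the month's 13th has weekday Fri.
Jan 13 is Sun; Feb 13 is Wed; Mar 13 is Wed; Apr 13 is Sat; May 13 is Mon; Jun 13 is Thu; Jul 13 is Sat; Aug 13 is Tue; Sep 13 is Fri ✓; Oct 13 is Sun; Nov 13 is Wed; Dec 13 is Fri ✓.
Friday the 13ths: Sep, Dec.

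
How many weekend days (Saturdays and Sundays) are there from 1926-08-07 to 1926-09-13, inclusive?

1926-08-07 is a Saturday.
That's 38 days from start to end, counting both.
38 = 7 × 5 + 3, so there are 5 full weeks plus 3 extra days.
Each full week contributes 2 weekend days (Sat, Sun): 5 × 2 = 10.
The 3 extra days are Sat, Sun, Mon — 2 of them qualify.
Total: 10 + 2 = 12.

12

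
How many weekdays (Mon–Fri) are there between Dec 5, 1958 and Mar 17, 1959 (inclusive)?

Dec 5, 1958 is a Friday.
From Dec 5, 1958 to Mar 17, 1959 is 103 days inclusive.
103 = 7 × 14 + 5, so there are 14 full weeks plus 5 extra days.
Each full week contributes 5 weekdays (Mon–Fri): 14 × 5 = 70.
The 5 extra days are Fri, Sat, Sun, Mon, Tue — 3 of them qualify.
Total: 70 + 3 = 73.

73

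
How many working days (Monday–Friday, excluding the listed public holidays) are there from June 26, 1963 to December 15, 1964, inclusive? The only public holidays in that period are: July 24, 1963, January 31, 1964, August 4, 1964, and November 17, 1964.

June 26, 1963 is a Wednesday.
The range spans 539 days (inclusive of both endpoints).
539 = 7 × 77, so the span is exactly 77 full weeks.
Each full week contributes 5 weekdays (Mon–Fri): 77 × 5 = 385.
Total: 385.
Holidays: July 24, 1963 (Wed); January 31, 1964 (Fri); August 4, 1964 (Tue); November 17, 1964 (Tue).
All 4 holidays fall on weekdays, so subtract 4.
Business days: 385 − 4 = 381.

381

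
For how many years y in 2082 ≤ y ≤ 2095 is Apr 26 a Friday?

1

Day of week of April 26 in each year:
2082: Sun, 2083: Mon, 2084: Wed, 2085: Thu, 2086: Fri ✓, 2087: Sat, 2088: Mon, 2089: Tue, 2090: Wed, 2091: Thu, 2092: Sat, 2093: Sun, 2094: Mon, 2095: Tue
Fridays: 2086.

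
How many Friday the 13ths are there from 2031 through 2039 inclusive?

Friday-the-13ths by year:
2031: Jun
2032: Feb, Aug
2033: May
2034: Jan, Oct
2035: Apr, Jul
2036: Jun
2037: Feb, Mar, Nov
2038: Aug
2039: May

14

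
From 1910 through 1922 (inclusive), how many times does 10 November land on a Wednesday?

2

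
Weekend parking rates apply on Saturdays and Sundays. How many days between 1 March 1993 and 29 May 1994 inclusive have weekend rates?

130

1 March 1993 is a Monday.
The range spans 455 days (inclusive of both endpoints).
455 = 7 × 65, so the span is exactly 65 full weeks.
Each full week contributes 2 weekend days (Sat, Sun): 65 × 2 = 130.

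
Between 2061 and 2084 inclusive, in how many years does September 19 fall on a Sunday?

3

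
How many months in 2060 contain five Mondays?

4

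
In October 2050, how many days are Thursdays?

October 1, 2050 is a Saturday.
That's 31 days from start to end, counting both.
31 = 7 × 4 + 3, so there are 4 full weeks plus 3 extra days.
Each full week contributes one Thursday: 4 so far.
The 3 extra days are Saturday, Sunday, Monday — none qualify.
Total: 4 + 0 = 4.

4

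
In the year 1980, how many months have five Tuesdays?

5

A month has five Tuesdays exactly when Tuesday falls within its first (length − 28) days.
Jan: 31 days, starts Tue → 5 of Tue, Wed, Thu ✓
Feb: 29 days, starts Fri → 5 of Fri
Mar: 31 days, starts Sat → 5 of Sat, Sun, Mon
Apr: 30 days, starts Tue → 5 of Tue, Wed ✓
May: 31 days, starts Thu → 5 of Thu, Fri, Sat
Jun: 30 days, starts Sun → 5 of Sun, Mon
Jul: 31 days, starts Tue → 5 of Tue, Wed, Thu ✓
Aug: 31 days, starts Fri → 5 of Fri, Sat, Sun
Sep: 30 days, starts Mon → 5 of Mon, Tue ✓
Oct: 31 days, starts Wed → 5 of Wed, Thu, Fri
Nov: 30 days, starts Sat → 5 of Sat, Sun
Dec: 31 days, starts Mon → 5 of Mon, Tue, Wed ✓
Months with five Tuesdays: Jan, Apr, Jul, Sep, Dec.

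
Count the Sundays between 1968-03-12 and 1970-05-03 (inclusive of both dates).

112

1968-03-12 is a Tuesday.
The range spans 783 days (inclusive of both endpoints).
783 = 7 × 111 + 6, so there are 111 full weeks plus 6 extra days.
Each full week contributes one Sunday: 111 so far.
The 6 extra days are Tuesday, Wednesday, Thursday, Friday, Saturday, Sunday — 1 of them qualifies.
Total: 111 + 1 = 112.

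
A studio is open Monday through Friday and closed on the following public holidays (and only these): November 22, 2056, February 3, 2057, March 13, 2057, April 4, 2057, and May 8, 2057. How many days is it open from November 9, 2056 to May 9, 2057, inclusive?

November 9, 2056 is a Thursday.
From November 9, 2056 to May 9, 2057 is 182 days inclusive.
182 = 7 × 26, so the span is exactly 26 full weeks.
Each full week contributes 5 weekdays (Mon–Fri): 26 × 5 = 130.
Total: 130.
Holidays: November 22, 2056 (Wed); February 3, 2057 (Sat); March 13, 2057 (Tue); April 4, 2057 (Wed); May 8, 2057 (Tue).
4 of the 5 holidays fall on weekdays; the rest are weekends and were already excluded.
Business days: 130 − 4 = 126.

126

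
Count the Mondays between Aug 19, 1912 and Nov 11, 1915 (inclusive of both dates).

Aug 19, 1912 is a Monday.
The range spans 1180 days (inclusive of both endpoints).
1180 = 7 × 168 + 4, so there are 168 full weeks plus 4 extra days.
Each full week contributes one Monday: 168 so far.
The 4 extra days are Monday, Tuesday, Wednesday, Thursday — 1 of them qualifies.
Total: 168 + 1 = 169.

169 Mondays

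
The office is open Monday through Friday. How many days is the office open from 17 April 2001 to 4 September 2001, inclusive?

17 April 2001 is a Tuesday.
That's 141 days from start to end, counting both.
141 = 7 × 20 + 1, so there are 20 full weeks plus 1 extra day.
Each full week contributes 5 weekdays (Mon–Fri): 20 × 5 = 100.
The 1 extra day is Tuesday — 1 of them qualifies.
Total: 100 + 1 = 101.

101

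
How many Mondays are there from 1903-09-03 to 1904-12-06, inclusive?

1903-09-03 is a Thursday.
That's 461 days from start to end, counting both.
461 = 7 × 65 + 6, so there are 65 full weeks plus 6 extra days.
Each full week contributes one Monday: 65 so far.
The 6 extra days are Thu, Fri, Sat, Sun, Mon, Tue — 1 of them qualifies.
Total: 65 + 1 = 66.

66 Mondays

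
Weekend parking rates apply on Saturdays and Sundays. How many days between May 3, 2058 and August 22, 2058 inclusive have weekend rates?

May 3, 2058 is a Friday.
That's 112 days from start to end, counting both.
112 = 7 × 16, so the span is exactly 16 full weeks.
Each full week contributes 2 weekend days (Sat, Sun): 16 × 2 = 32.

32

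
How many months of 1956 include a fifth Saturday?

4

A month has five Saturdays exactly when Saturday falls within its first (length − 28) days.
Jan: 31 days, starts Sun → 5 of Sun, Mon, Tue
Feb: 29 days, starts Wed → 5 of Wed
Mar: 31 days, starts Thu → 5 of Thu, Fri, Sat ✓
Apr: 30 days, starts Sun → 5 of Sun, Mon
May: 31 days, starts Tue → 5 of Tue, Wed, Thu
Jun: 30 days, starts Fri → 5 of Fri, Sat ✓
Jul: 31 days, starts Sun → 5 of Sun, Mon, Tue
Aug: 31 days, starts Wed → 5 of Wed, Thu, Fri
Sep: 30 days, starts Sat → 5 of Sat, Sun ✓
Oct: 31 days, starts Mon → 5 of Mon, Tue, Wed
Nov: 30 days, starts Thu → 5 of Thu, Fri
Dec: 31 days, starts Sat → 5 of Sat, Sun, Mon ✓
Months with five Saturdays: Mar, Jun, Sep, Dec.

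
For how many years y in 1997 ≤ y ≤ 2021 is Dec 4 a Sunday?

Day of week of December 4 in each year:
1997: Thu, 1998: Fri, 1999: Sat, 2000: Mon, 2001: Tue, 2002: Wed, 2003: Thu, 2004: Sat, 2005: Sun ✓, 2006: Mon, 2007: Tue, 2008: Thu, 2009: Fri, 2010: Sat, 2011: Sun ✓, 2012: Tue, 2013: Wed, 2014: Thu, 2015: Fri, 2016: Sun ✓, 2017: Mon, 2018: Tue, 2019: Wed, 2020: Fri, 2021: Sat
Sundays: 2005, 2011, 2016.

3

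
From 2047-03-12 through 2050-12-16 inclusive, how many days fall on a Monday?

2047-03-12 is a Tuesday.
The range spans 1376 days (inclusive of both endpoints).
1376 = 7 × 196 + 4, so there are 196 full weeks plus 4 extra days.
Each full week contributes one Monday: 196 so far.
The 4 extra days are Tue, Wed, Thu, Fri — none qualify.
Total: 196 + 0 = 196.

196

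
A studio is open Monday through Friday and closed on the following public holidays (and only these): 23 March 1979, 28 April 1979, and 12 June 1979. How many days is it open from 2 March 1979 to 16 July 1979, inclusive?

95

2 March 1979 is a Friday.
That's 137 days from start to end, counting both.
137 = 7 × 19 + 4, so there are 19 full weeks plus 4 extra days.
Each full week contributes 5 weekdays (Mon–Fri): 19 × 5 = 95.
The 4 extra days are Friday, Saturday, Sunday, Monday — 2 of them qualify.
Total: 95 + 2 = 97.
Holidays: 23 March 1979 (Fri); 28 April 1979 (Sat); 12 June 1979 (Tue).
2 of the 3 holidays fall on weekdays; the rest are weekends and were already excluded.
Business days: 97 − 2 = 95.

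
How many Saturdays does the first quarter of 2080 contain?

1 January 2080 is a Monday.
From 1 January 2080 to 31 March 2080 is 91 days inclusive.
91 = 7 × 13, so the span is exactly 13 full weeks.
Each full week contributes one Saturday: 13 so far.
Total: 13.

13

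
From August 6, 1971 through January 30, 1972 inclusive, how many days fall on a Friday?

26 Fridays

August 6, 1971 is a Friday.
The range spans 178 days (inclusive of both endpoints).
178 = 7 × 25 + 3, so there are 25 full weeks plus 3 extra days.
Each full week contributes one Friday: 25 so far.
The 3 extra days are Fri, Sat, Sun — 1 of them qualifies.
Total: 25 + 1 = 26.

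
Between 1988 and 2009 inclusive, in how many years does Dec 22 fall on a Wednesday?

Day of week of December 22 in each year:
1988: Thu, 1989: Fri, 1990: Sat, 1991: Sun, 1992: Tue, 1993: Wed ✓, 1994: Thu, 1995: Fri, 1996: Sun, 1997: Mon, 1998: Tue, 1999: Wed ✓, 2000: Fri, 2001: Sat, 2002: Sun, 2003: Mon, 2004: Wed ✓, 2005: Thu, 2006: Fri, 2007: Sat, 2008: Mon, 2009: Tue
Wednesdays: 1993, 1999, 2004.

3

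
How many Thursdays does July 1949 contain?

4

July 1, 1949 is a Friday.
That's 31 days from start to end, counting both.
31 = 7 × 4 + 3, so there are 4 full weeks plus 3 extra days.
Each full week contributes one Thursday: 4 so far.
The 3 extra days are Friday, Saturday, Sunday — none qualify.
Total: 4 + 0 = 4.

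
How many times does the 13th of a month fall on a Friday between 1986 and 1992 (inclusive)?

Friday-the-13ths by year:
1986: Jun
1987: Feb, Mar, Nov
1988: May
1989: Jan, Oct
1990: Apr, Jul
1991: Sep, Dec
1992: Mar, Nov

13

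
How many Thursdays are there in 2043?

Jan 1, 2043 is a Thursday.
That's 365 days from start to end, counting both.
365 = 7 × 52 + 1, so there are 52 full weeks plus 1 extra day.
Each full week contributes one Thursday: 52 so far.
The 1 extra day is Thu — 1 of them qualifies.
Total: 52 + 1 = 53.

53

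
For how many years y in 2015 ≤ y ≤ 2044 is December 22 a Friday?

4

Day of week of December 22 in each year:
2015: Tue, 2016: Thu, 2017: Fri ✓, 2018: Sat, 2019: Sun, 2020: Tue, 2021: Wed, 2022: Thu, 2023: Fri ✓, 2024: Sun, 2025: Mon, 2026: Tue, 2027: Wed, 2028: Fri ✓, 2029: Sat, 2030: Sun, 2031: Mon, 2032: Wed, 2033: Thu, 2034: Fri ✓, 2035: Sat, 2036: Mon, 2037: Tue, 2038: Wed, 2039: Thu, 2040: Sat, 2041: Sun, 2042: Mon, 2043: Tue, 2044: Thu
Fridays: 2017, 2023, 2028, 2034.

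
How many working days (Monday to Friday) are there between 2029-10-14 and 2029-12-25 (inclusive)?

52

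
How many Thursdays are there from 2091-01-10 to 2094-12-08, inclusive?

204 Thursdays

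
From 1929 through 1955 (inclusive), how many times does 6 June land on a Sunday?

4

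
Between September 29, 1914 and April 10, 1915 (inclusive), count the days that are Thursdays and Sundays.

55

September 29, 1914 is a Tuesday.
That's 194 days from start to end, counting both.
194 = 7 × 27 + 5, so there are 27 full weeks plus 5 extra days.
Each full week contributes 2 days from the set (Thu, Sun): 27 × 2 = 54.
The 5 extra days are Tuesday, Wednesday, Thursday, Friday, Saturday — 1 of them qualifies.
Total: 54 + 1 = 55.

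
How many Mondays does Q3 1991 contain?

14

Jul 1, 1991 is a Monday.
That's 92 days from start to end, counting both.
92 = 7 × 13 + 1, so there are 13 full weeks plus 1 extra day.
Each full week contributes one Monday: 13 so far.
The 1 extra day is Monday — 1 of them qualifies.
Total: 13 + 1 = 14.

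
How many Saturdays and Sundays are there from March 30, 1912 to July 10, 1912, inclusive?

30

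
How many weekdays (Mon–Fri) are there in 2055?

261

1 January 2055 is a Friday.
From 1 January 2055 to 31 December 2055 is 365 days inclusive.
365 = 7 × 52 + 1, so there are 52 full weeks plus 1 extra day.
Each full week contributes 5 weekdays (Mon–Fri): 52 × 5 = 260.
The 1 extra day is Friday — 1 of them qualifies.
Total: 260 + 1 = 261.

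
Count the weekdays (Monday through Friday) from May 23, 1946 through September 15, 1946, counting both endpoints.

May 23, 1946 is a Thursday.
From May 23, 1946 to September 15, 1946 is 116 days inclusive.
116 = 7 × 16 + 4, so there are 16 full weeks plus 4 extra days.
Each full week contributes 5 weekdays (Mon–Fri): 16 × 5 = 80.
The 4 extra days are Thursday, Friday, Saturday, Sunday — 2 of them qualify.
Total: 80 + 2 = 82.

82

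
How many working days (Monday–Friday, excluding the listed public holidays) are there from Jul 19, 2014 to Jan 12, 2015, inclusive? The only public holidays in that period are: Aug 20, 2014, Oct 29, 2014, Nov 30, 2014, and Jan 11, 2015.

Jul 19, 2014 is a Saturday.
From Jul 19, 2014 to Jan 12, 2015 is 178 days inclusive.
178 = 7 × 25 + 3, so there are 25 full weeks plus 3 extra days.
Each full week contributes 5 weekdays (Mon–Fri): 25 × 5 = 125.
The 3 extra days are Sat, Sun, Mon — 1 of them qualifies.
Total: 125 + 1 = 126.
Holidays: Aug 20, 2014 (Wed); Oct 29, 2014 (Wed); Nov 30, 2014 (Sun); Jan 11, 2015 (Sun).
2 of the 4 holidays fall on weekdays; the rest are weekends and were already excluded.
Business days: 126 − 2 = 124.

124 working days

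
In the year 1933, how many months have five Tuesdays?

4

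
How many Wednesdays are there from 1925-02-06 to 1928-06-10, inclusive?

174 Wednesdays

1925-02-06 is a Friday.
The range spans 1221 days (inclusive of both endpoints).
1221 = 7 × 174 + 3, so there are 174 full weeks plus 3 extra days.
Each full week contributes one Wednesday: 174 so far.
The 3 extra days are Friday, Saturday, Sunday — none qualify.
Total: 174 + 0 = 174.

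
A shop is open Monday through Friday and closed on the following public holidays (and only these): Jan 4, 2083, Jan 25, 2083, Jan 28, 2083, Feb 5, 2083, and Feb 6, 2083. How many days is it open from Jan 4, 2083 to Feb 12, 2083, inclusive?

Jan 4, 2083 is a Monday.
The range spans 40 days (inclusive of both endpoints).
40 = 7 × 5 + 5, so there are 5 full weeks plus 5 extra days.
Each full week contributes 5 weekdays (Mon–Fri): 5 × 5 = 25.
The 5 extra days are Monday, Tuesday, Wednesday, Thursday, Friday — 5 of them qualify.
Total: 25 + 5 = 30.
Holidays: Jan 4, 2083 (Mon); Jan 25, 2083 (Mon); Jan 28, 2083 (Thu); Feb 5, 2083 (Fri); Feb 6, 2083 (Sat).
4 of the 5 holidays fall on weekdays; the rest are weekends and were already excluded.
Business days: 30 − 4 = 26.

26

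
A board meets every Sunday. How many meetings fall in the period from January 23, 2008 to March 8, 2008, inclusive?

6 Sundays

January 23, 2008 is a Wednesday.
That's 46 days from start to end, counting both.
46 = 7 × 6 + 4, so there are 6 full weeks plus 4 extra days.
Each full week contributes one Sunday: 6 so far.
The 4 extra days are Wed, Thu, Fri, Sat — none qualify.
Total: 6 + 0 = 6.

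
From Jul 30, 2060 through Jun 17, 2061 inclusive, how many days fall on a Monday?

Jul 30, 2060 is a Friday.
From Jul 30, 2060 to Jun 17, 2061 is 323 days inclusive.
323 = 7 × 46 + 1, so there are 46 full weeks plus 1 extra day.
Each full week contributes one Monday: 46 so far.
The 1 extra day is Friday — none qualify.
Total: 46 + 0 = 46.

46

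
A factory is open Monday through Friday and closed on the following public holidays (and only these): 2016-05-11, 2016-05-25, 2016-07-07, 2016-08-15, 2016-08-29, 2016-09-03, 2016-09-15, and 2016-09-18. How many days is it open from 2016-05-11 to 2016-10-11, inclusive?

2016-05-11 is a Wednesday.
From 2016-05-11 to 2016-10-11 is 154 days inclusive.
154 = 7 × 22, so the span is exactly 22 full weeks.
Each full week contributes 5 weekdays (Mon–Fri): 22 × 5 = 110.
Total: 110.
Holidays: 2016-05-11 (Wed); 2016-05-25 (Wed); 2016-07-07 (Thu); 2016-08-15 (Mon); 2016-08-29 (Mon); 2016-09-03 (Sat); 2016-09-15 (Thu); 2016-09-18 (Sun).
6 of the 8 holidays fall on weekdays; the rest are weekends and were already excluded.
Business days: 110 − 6 = 104.

104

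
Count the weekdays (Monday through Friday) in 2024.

262 weekdays

Jan 1, 2024 is a Monday.
The range spans 366 days (inclusive of both endpoints).
366 = 7 × 52 + 2, so there are 52 full weeks plus 2 extra days.
Each full week contributes 5 weekdays (Mon–Fri): 52 × 5 = 260.
The 2 extra days are Monday, Tuesday — 2 of them qualify.
Total: 260 + 2 = 262.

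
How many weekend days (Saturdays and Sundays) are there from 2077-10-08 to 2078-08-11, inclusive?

88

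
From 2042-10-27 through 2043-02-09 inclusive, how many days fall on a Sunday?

2042-10-27 is a Monday.
From 2042-10-27 to 2043-02-09 is 106 days inclusive.
106 = 7 × 15 + 1, so there are 15 full weeks plus 1 extra day.
Each full week contributes one Sunday: 15 so far.
The 1 extra day is Mon — none qualify.
Total: 15 + 0 = 15.

15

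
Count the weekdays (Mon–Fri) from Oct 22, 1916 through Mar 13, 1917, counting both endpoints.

102 weekdays

Oct 22, 1916 is a Sunday.
The range spans 143 days (inclusive of both endpoints).
143 = 7 × 20 + 3, so there are 20 full weeks plus 3 extra days.
Each full week contributes 5 weekdays (Mon–Fri): 20 × 5 = 100.
The 3 extra days are Sun, Mon, Tue — 2 of them qualify.
Total: 100 + 2 = 102.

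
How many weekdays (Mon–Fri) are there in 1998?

January 1, 1998 is a Thursday.
The range spans 365 days (inclusive of both endpoints).
365 = 7 × 52 + 1, so there are 52 full weeks plus 1 extra day.
Each full week contributes 5 weekdays (Mon–Fri): 52 × 5 = 260.
The 1 extra day is Thu — 1 of them qualifies.
Total: 260 + 1 = 261.

261 weekdays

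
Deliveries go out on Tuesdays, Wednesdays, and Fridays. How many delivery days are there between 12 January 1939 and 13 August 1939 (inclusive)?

91

12 January 1939 is a Thursday.
The range spans 214 days (inclusive of both endpoints).
214 = 7 × 30 + 4, so there are 30 full weeks plus 4 extra days.
Each full week contributes 3 days from the set (Tue, Wed, Fri): 30 × 3 = 90.
The 4 extra days are Thu, Fri, Sat, Sun — 1 of them qualifies.
Total: 90 + 1 = 91.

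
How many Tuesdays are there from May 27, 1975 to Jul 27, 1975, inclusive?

9

May 27, 1975 is a Tuesday.
That's 62 days from start to end, counting both.
62 = 7 × 8 + 6, so there are 8 full weeks plus 6 extra days.
Each full week contributes one Tuesday: 8 so far.
The 6 extra days are Tue, Wed, Thu, Fri, Sat, Sun — 1 of them qualifies.
Total: 8 + 1 = 9.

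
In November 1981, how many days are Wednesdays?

4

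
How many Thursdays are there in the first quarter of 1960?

13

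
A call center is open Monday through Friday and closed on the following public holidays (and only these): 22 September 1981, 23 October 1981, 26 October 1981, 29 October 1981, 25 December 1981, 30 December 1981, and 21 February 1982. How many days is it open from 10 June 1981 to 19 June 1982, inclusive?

262 working days

10 June 1981 is a Wednesday.
The range spans 375 days (inclusive of both endpoints).
375 = 7 × 53 + 4, so there are 53 full weeks plus 4 extra days.
Each full week contributes 5 weekdays (Mon–Fri): 53 × 5 = 265.
The 4 extra days are Wednesday, Thursday, Friday, Saturday — 3 of them qualify.
Total: 265 + 3 = 268.
Holidays: 22 September 1981 (Tue); 23 October 1981 (Fri); 26 October 1981 (Mon); 29 October 1981 (Thu); 25 December 1981 (Fri); 30 December 1981 (Wed); 21 February 1982 (Sun).
6 of the 7 holidays fall on weekdays; the rest are weekends and were already excluded.
Business days: 268 − 6 = 262.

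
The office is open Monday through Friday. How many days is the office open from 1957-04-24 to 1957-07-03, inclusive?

1957-04-24 is a Wednesday.
That's 71 days from start to end, counting both.
71 = 7 × 10 + 1, so there are 10 full weeks plus 1 extra day.
Each full week contributes 5 weekdays (Mon–Fri): 10 × 5 = 50.
The 1 extra day is Wednesday — 1 of them qualifies.
Total: 50 + 1 = 51.

51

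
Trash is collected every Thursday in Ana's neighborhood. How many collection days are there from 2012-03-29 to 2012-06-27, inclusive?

13

2012-03-29 is a Thursday.
From 2012-03-29 to 2012-06-27 is 91 days inclusive.
91 = 7 × 13, so the span is exactly 13 full weeks.
Each full week contributes one Thursday: 13 so far.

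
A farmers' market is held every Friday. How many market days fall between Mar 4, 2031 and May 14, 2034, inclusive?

167 Fridays

Mar 4, 2031 is a Tuesday.
From Mar 4, 2031 to May 14, 2034 is 1168 days inclusive.
1168 = 7 × 166 + 6, so there are 166 full weeks plus 6 extra days.
Each full week contributes one Friday: 166 so far.
The 6 extra days are Tue, Wed, Thu, Fri, Sat, Sun — 1 of them qualifies.
Total: 166 + 1 = 167.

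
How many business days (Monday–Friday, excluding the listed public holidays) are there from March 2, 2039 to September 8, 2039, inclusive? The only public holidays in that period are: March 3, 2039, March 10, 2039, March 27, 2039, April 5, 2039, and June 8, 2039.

March 2, 2039 is a Wednesday.
The range spans 191 days (inclusive of both endpoints).
191 = 7 × 27 + 2, so there are 27 full weeks plus 2 extra days.
Each full week contributes 5 weekdays (Mon–Fri): 27 × 5 = 135.
The 2 extra days are Wed, Thu — 2 of them qualify.
Total: 135 + 2 = 137.
Holidays: March 3, 2039 (Thu); March 10, 2039 (Thu); March 27, 2039 (Sun); April 5, 2039 (Tue); June 8, 2039 (Wed).
4 of the 5 holidays fall on weekdays; the rest are weekends and were already excluded.
Business days: 137 − 4 = 133.

133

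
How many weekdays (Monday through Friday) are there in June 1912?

1912-06-01 is a Saturday.
From 1912-06-01 to 1912-06-30 is 30 days inclusive.
30 = 7 × 4 + 2, so there are 4 full weeks plus 2 extra days.
Each full week contributes 5 weekdays (Mon–Fri): 4 × 5 = 20.
The 2 extra days are Saturday, Sunday — none qualify.
Total: 20 + 0 = 20.

20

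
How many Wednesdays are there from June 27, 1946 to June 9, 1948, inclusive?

102

June 27, 1946 is a Thursday.
That's 714 days from start to end, counting both.
714 = 7 × 102, so the span is exactly 102 full weeks.
Each full week contributes one Wednesday: 102 so far.
Total: 102.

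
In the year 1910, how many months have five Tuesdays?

A month has five Tuesdays exactly when Tuesday falls within its first (length − 28) days.
Jan: 31 days, starts Sat → 5 of Sat, Sun, Mon
Feb: 28 days, starts Tue → 5 of (none)
Mar: 31 days, starts Tue → 5 of Tue, Wed, Thu ✓
Apr: 30 days, starts Fri → 5 of Fri, Sat
May: 31 days, starts Sun → 5 of Sun, Mon, Tue ✓
Jun: 30 days, starts Wed → 5 of Wed, Thu
Jul: 31 days, starts Fri → 5 of Fri, Sat, Sun
Aug: 31 days, starts Mon → 5 of Mon, Tue, Wed ✓
Sep: 30 days, starts Thu → 5 of Thu, Fri
Oct: 31 days, starts Sat → 5 of Sat, Sun, Mon
Nov: 30 days, starts Tue → 5 of Tue, Wed ✓
Dec: 31 days, starts Thu → 5 of Thu, Fri, Sat
Months with five Tuesdays: Mar, May, Aug, Nov.

4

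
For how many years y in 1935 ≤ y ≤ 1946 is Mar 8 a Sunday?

Day of week of March 8 in each year:
1935: Fri, 1936: Sun ✓, 1937: Mon, 1938: Tue, 1939: Wed, 1940: Fri, 1941: Sat, 1942: Sun ✓, 1943: Mon, 1944: Wed, 1945: Thu, 1946: Fri
Sundays: 1936, 1942.

2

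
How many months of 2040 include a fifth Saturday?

A month has five Saturdays exactly when Saturday falls within its first (length − 28) days.
Jan: 31 days, starts Sun → 5 of Sun, Mon, Tue
Feb: 29 days, starts Wed → 5 of Wed
Mar: 31 days, starts Thu → 5 of Thu, Fri, Sat ✓
Apr: 30 days, starts Sun → 5 of Sun, Mon
May: 31 days, starts Tue → 5 of Tue, Wed, Thu
Jun: 30 days, starts Fri → 5 of Fri, Sat ✓
Jul: 31 days, starts Sun → 5 of Sun, Mon, Tue
Aug: 31 days, starts Wed → 5 of Wed, Thu, Fri
Sep: 30 days, starts Sat → 5 of Sat, Sun ✓
Oct: 31 days, starts Mon → 5 of Mon, Tue, Wed
Nov: 30 days, starts Thu → 5 of Thu, Fri
Dec: 31 days, starts Sat → 5 of Sat, Sun, Mon ✓
Months with five Saturdays: Mar, Jun, Sep, Dec.

4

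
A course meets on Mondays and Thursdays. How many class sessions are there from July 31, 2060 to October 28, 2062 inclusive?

234

July 31, 2060 is a Saturday.
From July 31, 2060 to October 28, 2062 is 820 days inclusive.
820 = 7 × 117 + 1, so there are 117 full weeks plus 1 extra day.
Each full week contributes 2 days from the set (Mon, Thu): 117 × 2 = 234.
The 1 extra day is Sat — none qualify.
Total: 234 + 0 = 234.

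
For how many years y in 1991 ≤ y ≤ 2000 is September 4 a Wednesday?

2

Day of week of September 4 in each year:
1991: Wed ✓, 1992: Fri, 1993: Sat, 1994: Sun, 1995: Mon, 1996: Wed ✓, 1997: Thu, 1998: Fri, 1999: Sat, 2000: Mon
Wednesdays: 1991, 1996.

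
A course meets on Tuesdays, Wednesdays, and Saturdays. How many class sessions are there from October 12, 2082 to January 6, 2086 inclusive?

507

October 12, 2082 is a Monday.
The range spans 1183 days (inclusive of both endpoints).
1183 = 7 × 169, so the span is exactly 169 full weeks.
Each full week contributes 3 days from the set (Tue, Wed, Sat): 169 × 3 = 507.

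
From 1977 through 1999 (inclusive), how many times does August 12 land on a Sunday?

3

Day of week of August 12 in each year:
1977: Fri, 1978: Sat, 1979: Sun ✓, 1980: Tue, 1981: Wed, 1982: Thu, 1983: Fri, 1984: Sun ✓, 1985: Mon, 1986: Tue, 1987: Wed, 1988: Fri, 1989: Sat, 1990: Sun ✓, 1991: Mon, 1992: Wed, 1993: Thu, 1994: Fri, 1995: Sat, 1996: Mon, 1997: Tue, 1998: Wed, 1999: Thu
Sundays: 1979, 1984, 1990.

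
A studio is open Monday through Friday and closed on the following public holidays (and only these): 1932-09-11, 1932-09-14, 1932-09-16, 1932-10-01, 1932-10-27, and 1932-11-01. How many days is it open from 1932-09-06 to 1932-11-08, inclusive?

1932-09-06 is a Tuesday.
The range spans 64 days (inclusive of both endpoints).
64 = 7 × 9 + 1, so there are 9 full weeks plus 1 extra day.
Each full week contributes 5 weekdays (Mon–Fri): 9 × 5 = 45.
The 1 extra day is Tue — 1 of them qualifies.
Total: 45 + 1 = 46.
Holidays: 1932-09-11 (Sun); 1932-09-14 (Wed); 1932-09-16 (Fri); 1932-10-01 (Sat); 1932-10-27 (Thu); 1932-11-01 (Tue).
4 of the 6 holidays fall on weekdays; the rest are weekends and were already excluded.
Business days: 46 − 4 = 42.

42 working days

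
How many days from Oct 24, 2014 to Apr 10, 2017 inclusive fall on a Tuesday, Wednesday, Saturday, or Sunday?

Oct 24, 2014 is a Friday.
That's 900 days from start to end, counting both.
900 = 7 × 128 + 4, so there are 128 full weeks plus 4 extra days.
Each full week contributes 4 days from the set (Tue, Wed, Sat, Sun): 128 × 4 = 512.
The 4 extra days are Friday, Saturday, Sunday, Monday — 2 of them qualify.
Total: 512 + 2 = 514.

514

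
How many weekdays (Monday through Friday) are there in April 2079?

20 weekdays

April 1, 2079 is a Saturday.
From April 1, 2079 to April 30, 2079 is 30 days inclusive.
30 = 7 × 4 + 2, so there are 4 full weeks plus 2 extra days.
Each full week contributes 5 weekdays (Mon–Fri): 4 × 5 = 20.
The 2 extra days are Saturday, Sunday — none qualify.
Total: 20 + 0 = 20.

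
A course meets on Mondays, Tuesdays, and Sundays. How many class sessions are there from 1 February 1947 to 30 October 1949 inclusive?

1 February 1947 is a Saturday.
The range spans 1003 days (inclusive of both endpoints).
1003 = 7 × 143 + 2, so there are 143 full weeks plus 2 extra days.
Each full week contributes 3 days from the set (Mon, Tue, Sun): 143 × 3 = 429.
The 2 extra days are Saturday, Sunday — 1 of them qualifies.
Total: 429 + 1 = 430.

430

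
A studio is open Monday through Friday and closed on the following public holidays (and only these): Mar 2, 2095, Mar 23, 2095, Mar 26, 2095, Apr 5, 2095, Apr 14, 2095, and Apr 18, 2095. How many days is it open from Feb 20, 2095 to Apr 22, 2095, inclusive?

Feb 20, 2095 is a Sunday.
That's 62 days from start to end, counting both.
62 = 7 × 8 + 6, so there are 8 full weeks plus 6 extra days.
Each full week contributes 5 weekdays (Mon–Fri): 8 × 5 = 40.
The 6 extra days are Sun, Mon, Tue, Wed, Thu, Fri — 5 of them qualify.
Total: 40 + 5 = 45.
Holidays: Mar 2, 2095 (Wed); Mar 23, 2095 (Wed); Mar 26, 2095 (Sat); Apr 5, 2095 (Tue); Apr 14, 2095 (Thu); Apr 18, 2095 (Mon).
5 of the 6 holidays fall on weekdays; the rest are weekends and were already excluded.
Business days: 45 − 5 = 40.

40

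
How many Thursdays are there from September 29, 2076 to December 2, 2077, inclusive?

62 Thursdays

September 29, 2076 is a Tuesday.
The range spans 430 days (inclusive of both endpoints).
430 = 7 × 61 + 3, so there are 61 full weeks plus 3 extra days.
Each full week contributes one Thursday: 61 so far.
The 3 extra days are Tue, Wed, Thu — 1 of them qualifies.
Total: 61 + 1 = 62.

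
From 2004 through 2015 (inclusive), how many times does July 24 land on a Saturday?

2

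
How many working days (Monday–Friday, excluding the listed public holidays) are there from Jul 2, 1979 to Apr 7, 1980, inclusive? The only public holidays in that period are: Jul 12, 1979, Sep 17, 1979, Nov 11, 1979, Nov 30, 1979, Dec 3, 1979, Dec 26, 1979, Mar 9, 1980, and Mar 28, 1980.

195

Jul 2, 1979 is a Monday.
From Jul 2, 1979 to Apr 7, 1980 is 281 days inclusive.
281 = 7 × 40 + 1, so there are 40 full weeks plus 1 extra day.
Each full week contributes 5 weekdays (Mon–Fri): 40 × 5 = 200.
The 1 extra day is Mon — 1 of them qualifies.
Total: 200 + 1 = 201.
Holidays: Jul 12, 1979 (Thu); Sep 17, 1979 (Mon); Nov 11, 1979 (Sun); Nov 30, 1979 (Fri); Dec 3, 1979 (Mon); Dec 26, 1979 (Wed); Mar 9, 1980 (Sun); Mar 28, 1980 (Fri).
6 of the 8 holidays fall on weekdays; the rest are weekends and were already excluded.
Business days: 201 − 6 = 195.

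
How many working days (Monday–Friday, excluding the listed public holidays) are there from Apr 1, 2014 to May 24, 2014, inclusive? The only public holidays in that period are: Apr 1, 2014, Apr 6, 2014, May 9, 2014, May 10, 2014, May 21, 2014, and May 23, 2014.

35

Apr 1, 2014 is a Tuesday.
That's 54 days from start to end, counting both.
54 = 7 × 7 + 5, so there are 7 full weeks plus 5 extra days.
Each full week contributes 5 weekdays (Mon–Fri): 7 × 5 = 35.
The 5 extra days are Tuesday, Wednesday, Thursday, Friday, Saturday — 4 of them qualify.
Total: 35 + 4 = 39.
Holidays: Apr 1, 2014 (Tue); Apr 6, 2014 (Sun); May 9, 2014 (Fri); May 10, 2014 (Sat); May 21, 2014 (Wed); May 23, 2014 (Fri).
4 of the 6 holidays fall on weekdays; the rest are weekends and were already excluded.
Business days: 39 − 4 = 35.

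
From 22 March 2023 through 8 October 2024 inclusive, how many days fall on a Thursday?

22 March 2023 is a Wednesday.
From 22 March 2023 to 8 October 2024 is 567 days inclusive.
567 = 7 × 81, so the span is exactly 81 full weeks.
Each full week contributes one Thursday: 81 so far.

81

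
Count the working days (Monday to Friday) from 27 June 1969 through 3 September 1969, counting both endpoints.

27 June 1969 is a Friday.
That's 69 days from start to end, counting both.
69 = 7 × 9 + 6, so there are 9 full weeks plus 6 extra days.
Each full week contributes 5 weekdays (Mon–Fri): 9 × 5 = 45.
The 6 extra days are Friday, Saturday, Sunday, Monday, Tuesday, Wednesday — 4 of them qualify.
Total: 45 + 4 = 49.

49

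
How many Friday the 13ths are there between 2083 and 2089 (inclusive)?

10

Friday-the-13ths by year:
2083: Aug
2084: Oct
2085: Apr, Jul
2086: Sep, Dec
2087: Jun
2088: Feb, Aug
2089: May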